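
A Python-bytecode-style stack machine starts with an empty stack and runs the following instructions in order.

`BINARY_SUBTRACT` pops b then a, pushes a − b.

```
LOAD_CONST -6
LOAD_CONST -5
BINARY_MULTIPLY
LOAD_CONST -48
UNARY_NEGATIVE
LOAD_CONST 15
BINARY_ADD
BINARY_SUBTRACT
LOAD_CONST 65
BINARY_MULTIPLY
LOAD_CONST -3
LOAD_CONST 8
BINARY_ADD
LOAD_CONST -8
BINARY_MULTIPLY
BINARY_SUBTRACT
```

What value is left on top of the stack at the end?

LOAD_CONST -6   -> -6
LOAD_CONST -5   -> -6 -5
BINARY_MULTIPLY -> 30
LOAD_CONST -48  -> 30 -48
UNARY_NEGATIVE  -> 30 48
LOAD_CONST 15   -> 30 48 15
BINARY_ADD      -> 30 63
BINARY_SUBTRACT -> -33
LOAD_CONST 65   -> -33 65
BINARY_MULTIPLY -> -2145
LOAD_CONST -3   -> -2145 -3
LOAD_CONST 8    -> -2145 -3 8
BINARY_ADD      -> -2145 5
LOAD_CONST -8   -> -2145 5 -8
BINARY_MULTIPLY -> -2145 -40
BINARY_SUBTRACT -> -2105

-2105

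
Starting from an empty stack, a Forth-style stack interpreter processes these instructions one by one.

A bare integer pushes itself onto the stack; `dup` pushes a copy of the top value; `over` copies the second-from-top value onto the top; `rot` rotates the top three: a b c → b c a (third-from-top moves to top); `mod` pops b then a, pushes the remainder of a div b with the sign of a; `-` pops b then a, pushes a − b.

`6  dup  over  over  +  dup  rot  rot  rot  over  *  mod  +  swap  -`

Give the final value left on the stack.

6     6
dup   6 6
over  6 6 6
over  6 6 6 6
+     6 6 12
dup   6 6 12 12
rot   6 12 12 6
rot   6 12 6 12
rot   6 6 12 12
over  6 6 12 12 12
*     6 6 12 144
mod   6 6 12
+     6 18
swap  18 6
-     12

12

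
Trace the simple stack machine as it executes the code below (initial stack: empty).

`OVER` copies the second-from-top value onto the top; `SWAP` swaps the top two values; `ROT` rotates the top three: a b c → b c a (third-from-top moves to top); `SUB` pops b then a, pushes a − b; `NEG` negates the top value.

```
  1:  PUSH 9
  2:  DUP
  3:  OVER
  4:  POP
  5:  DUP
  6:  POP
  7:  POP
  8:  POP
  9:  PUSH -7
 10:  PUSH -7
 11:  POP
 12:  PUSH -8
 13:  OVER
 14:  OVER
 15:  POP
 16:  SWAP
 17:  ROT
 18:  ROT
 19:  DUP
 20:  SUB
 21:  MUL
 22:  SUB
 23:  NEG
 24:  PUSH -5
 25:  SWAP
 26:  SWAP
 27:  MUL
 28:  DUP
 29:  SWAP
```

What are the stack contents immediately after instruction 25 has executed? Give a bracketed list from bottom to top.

PUSH 9   9
DUP      9 9
OVER     9 9 9
POP      9 9
DUP      9 9 9
POP      9 9
POP      9
POP      (empty)
PUSH -7  -7
PUSH -7  -7 -7
POP      -7
PUSH -8  -7 -8
OVER     -7 -8 -7
OVER     -7 -8 -7 -8
POP      -7 -8 -7
SWAP     -7 -7 -8
ROT      -7 -8 -7
ROT      -8 -7 -7
DUP      -8 -7 -7 -7
SUB      -8 -7 0
MUL      -8 0
SUB      -8
NEG      8
PUSH -5  8 -5
SWAP     -5 8

[-5, 8]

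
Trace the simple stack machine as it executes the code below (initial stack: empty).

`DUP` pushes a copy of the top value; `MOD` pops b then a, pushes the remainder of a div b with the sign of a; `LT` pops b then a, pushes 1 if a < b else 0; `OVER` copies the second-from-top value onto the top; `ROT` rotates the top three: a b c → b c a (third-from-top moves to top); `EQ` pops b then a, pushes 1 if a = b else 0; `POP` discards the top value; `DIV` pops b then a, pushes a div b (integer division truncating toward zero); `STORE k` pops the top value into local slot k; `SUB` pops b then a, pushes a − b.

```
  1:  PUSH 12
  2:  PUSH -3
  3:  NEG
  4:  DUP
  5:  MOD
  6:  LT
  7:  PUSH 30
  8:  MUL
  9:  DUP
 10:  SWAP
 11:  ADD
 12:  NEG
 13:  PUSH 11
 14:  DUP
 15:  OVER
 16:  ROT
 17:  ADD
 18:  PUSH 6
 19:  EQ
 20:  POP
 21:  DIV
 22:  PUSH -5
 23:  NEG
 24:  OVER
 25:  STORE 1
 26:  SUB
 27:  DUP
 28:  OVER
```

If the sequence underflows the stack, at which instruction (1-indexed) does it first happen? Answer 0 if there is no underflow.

0

PUSH 12 -> 12
PUSH -3 -> 12 -3
NEG     -> 12 3
DUP     -> 12 3 3
MOD     -> 12 0
LT      -> 0
PUSH 30 -> 0 30
MUL     -> 0
DUP     -> 0 0
SWAP    -> 0 0
ADD     -> 0
NEG     -> 0
PUSH 11 -> 0 11
DUP     -> 0 11 11
OVER    -> 0 11 11 11
ROT     -> 0 11 11 11
ADD     -> 0 11 22
PUSH 6  -> 0 11 22 6
EQ      -> 0 11 0
POP     -> 0 11
DIV     -> 0
PUSH -5 -> 0 -5
NEG     -> 0 5
OVER    -> 0 5 0
STORE 1 -> 0 5
SUB     -> -5
DUP     -> -5 -5
OVER    -> -5 -5 -5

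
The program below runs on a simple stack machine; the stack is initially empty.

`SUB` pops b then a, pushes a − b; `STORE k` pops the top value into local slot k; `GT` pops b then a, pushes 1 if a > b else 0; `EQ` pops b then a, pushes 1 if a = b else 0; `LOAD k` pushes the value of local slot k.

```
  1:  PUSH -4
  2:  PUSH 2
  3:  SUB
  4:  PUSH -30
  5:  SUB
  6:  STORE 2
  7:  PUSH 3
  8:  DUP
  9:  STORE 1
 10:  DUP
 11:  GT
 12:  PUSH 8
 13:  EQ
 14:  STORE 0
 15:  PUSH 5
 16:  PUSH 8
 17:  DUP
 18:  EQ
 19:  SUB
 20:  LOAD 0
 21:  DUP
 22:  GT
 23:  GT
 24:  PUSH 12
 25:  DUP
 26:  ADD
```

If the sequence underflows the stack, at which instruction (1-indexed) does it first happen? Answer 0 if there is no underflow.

PUSH -4   -4
PUSH 2    -4 2
SUB       -6
PUSH -30  -6 -30
SUB       24
STORE 2   (empty)
PUSH 3    3
DUP       3 3
STORE 1   3
DUP       3 3
GT        0
PUSH 8    0 8
EQ        0
STORE 0   (empty)
PUSH 5    5
PUSH 8    5 8
DUP       5 8 8
EQ        5 1
SUB       4
LOAD 0    4 0
DUP       4 0 0
GT        4 0
GT        1
PUSH 12   1 12
DUP       1 12 12
ADD       1 24

0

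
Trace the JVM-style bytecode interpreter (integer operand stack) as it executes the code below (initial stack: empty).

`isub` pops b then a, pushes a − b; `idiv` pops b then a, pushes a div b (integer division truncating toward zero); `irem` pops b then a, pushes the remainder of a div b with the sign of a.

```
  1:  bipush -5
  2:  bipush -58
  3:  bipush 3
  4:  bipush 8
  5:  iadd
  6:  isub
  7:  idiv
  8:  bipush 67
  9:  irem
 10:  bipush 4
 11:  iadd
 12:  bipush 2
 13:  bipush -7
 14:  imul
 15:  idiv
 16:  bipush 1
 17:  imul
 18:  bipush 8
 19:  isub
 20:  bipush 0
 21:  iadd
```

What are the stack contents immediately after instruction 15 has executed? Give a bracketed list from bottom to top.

bipush -5  → -5
bipush -58 → -5 -58
bipush 3   → -5 -58 3
bipush 8   → -5 -58 3 8
iadd       → -5 -58 11
isub       → -5 -69
idiv       → 0
bipush 67  → 0 67
irem       → 0
bipush 4   → 0 4
iadd       → 4
bipush 2   → 4 2
bipush -7  → 4 2 -7
imul       → 4 -14
idiv       → 0

[0]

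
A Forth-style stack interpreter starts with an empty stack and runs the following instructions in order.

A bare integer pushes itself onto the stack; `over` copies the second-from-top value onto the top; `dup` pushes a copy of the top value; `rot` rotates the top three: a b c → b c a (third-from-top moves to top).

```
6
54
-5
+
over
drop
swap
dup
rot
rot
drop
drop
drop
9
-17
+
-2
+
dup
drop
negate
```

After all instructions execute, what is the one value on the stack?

10

6      : 6
54     : 6 54
-5     : 6 54 -5
+      : 6 49
over   : 6 49 6
drop   : 6 49
swap   : 49 6
dup    : 49 6 6
rot    : 6 6 49
rot    : 6 49 6
drop   : 6 49
drop   : 6
drop   : (empty)
9      : 9
-17    : 9 -17
+      : -8
-2     : -8 -2
+      : -10
dup    : -10 -10
drop   : -10
negate : 10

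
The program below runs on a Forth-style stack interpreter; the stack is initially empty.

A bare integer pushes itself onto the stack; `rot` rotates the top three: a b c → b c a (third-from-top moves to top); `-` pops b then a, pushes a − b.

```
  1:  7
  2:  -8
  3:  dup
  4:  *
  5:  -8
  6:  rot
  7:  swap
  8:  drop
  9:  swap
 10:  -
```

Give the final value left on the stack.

-57

7    -> 7
-8   -> 7 -8
dup  -> 7 -8 -8
*    -> 7 64
-8   -> 7 64 -8
rot  -> 64 -8 7
swap -> 64 7 -8
drop -> 64 7
swap -> 7 64
-    -> -57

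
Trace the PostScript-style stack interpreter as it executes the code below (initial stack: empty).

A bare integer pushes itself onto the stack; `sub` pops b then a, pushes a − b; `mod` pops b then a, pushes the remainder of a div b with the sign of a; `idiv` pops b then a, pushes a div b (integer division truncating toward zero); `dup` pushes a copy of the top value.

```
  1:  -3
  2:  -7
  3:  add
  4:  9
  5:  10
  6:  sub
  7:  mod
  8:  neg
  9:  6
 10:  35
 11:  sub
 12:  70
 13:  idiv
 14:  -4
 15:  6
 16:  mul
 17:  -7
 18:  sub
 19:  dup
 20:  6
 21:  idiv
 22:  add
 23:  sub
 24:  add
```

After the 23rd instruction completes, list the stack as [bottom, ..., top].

[0, 19]

-3    [-3]
-7    [-3, -7]
add   [-10]
9     [-10, 9]
10    [-10, 9, 10]
sub   [-10, -1]
mod   [0]
neg   [0]
6     [0, 6]
35    [0, 6, 35]
sub   [0, -29]
70    [0, -29, 70]
idiv  [0, 0]
-4    [0, 0, -4]
6     [0, 0, -4, 6]
mul   [0, 0, -24]
-7    [0, 0, -24, -7]
sub   [0, 0, -17]
dup   [0, 0, -17, -17]
6     [0, 0, -17, -17, 6]
idiv  [0, 0, -17, -2]
add   [0, 0, -19]
sub   [0, 19]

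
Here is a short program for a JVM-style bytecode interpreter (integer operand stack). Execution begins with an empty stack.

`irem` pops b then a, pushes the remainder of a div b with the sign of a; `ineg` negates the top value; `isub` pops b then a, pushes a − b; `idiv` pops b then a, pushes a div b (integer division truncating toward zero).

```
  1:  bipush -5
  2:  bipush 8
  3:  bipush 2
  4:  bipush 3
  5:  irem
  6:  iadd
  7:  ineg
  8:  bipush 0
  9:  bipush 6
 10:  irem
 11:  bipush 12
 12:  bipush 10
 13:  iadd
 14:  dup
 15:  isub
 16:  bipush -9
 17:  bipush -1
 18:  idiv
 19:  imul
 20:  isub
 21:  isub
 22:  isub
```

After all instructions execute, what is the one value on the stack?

bipush -5 : -5
bipush 8  : -5 8
bipush 2  : -5 8 2
bipush 3  : -5 8 2 3
irem      : -5 8 2
iadd      : -5 10
ineg      : -5 -10
bipush 0  : -5 -10 0
bipush 6  : -5 -10 0 6
irem      : -5 -10 0
bipush 12 : -5 -10 0 12
bipush 10 : -5 -10 0 12 10
iadd      : -5 -10 0 22
dup       : -5 -10 0 22 22
isub      : -5 -10 0 0
bipush -9 : -5 -10 0 0 -9
bipush -1 : -5 -10 0 0 -9 -1
idiv      : -5 -10 0 0 9
imul      : -5 -10 0 0
isub      : -5 -10 0
isub      : -5 -10
isub      : 5

5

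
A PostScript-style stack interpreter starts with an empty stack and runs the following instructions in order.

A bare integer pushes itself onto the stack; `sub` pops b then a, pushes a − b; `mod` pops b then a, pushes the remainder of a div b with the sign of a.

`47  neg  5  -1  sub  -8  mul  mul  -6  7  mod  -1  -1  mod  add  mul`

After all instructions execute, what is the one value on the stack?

47  -> 47
neg -> -47
5   -> -47 5
-1  -> -47 5 -1
sub -> -47 6
-8  -> -47 6 -8
mul -> -47 -48
mul -> 2256
-6  -> 2256 -6
7   -> 2256 -6 7
mod -> 2256 -6
-1  -> 2256 -6 -1
-1  -> 2256 -6 -1 -1
mod -> 2256 -6 0
add -> 2256 -6
mul -> -13536

-13536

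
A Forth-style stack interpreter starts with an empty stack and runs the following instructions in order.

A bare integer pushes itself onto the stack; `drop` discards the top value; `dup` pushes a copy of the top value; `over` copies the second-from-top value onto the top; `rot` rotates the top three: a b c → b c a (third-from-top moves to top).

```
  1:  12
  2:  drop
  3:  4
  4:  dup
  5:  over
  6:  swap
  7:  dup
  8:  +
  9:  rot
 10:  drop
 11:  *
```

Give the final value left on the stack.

32

12   : 12
drop : (empty)
4    : 4
dup  : 4 4
over : 4 4 4
swap : 4 4 4
dup  : 4 4 4 4
+    : 4 4 8
rot  : 4 8 4
drop : 4 8
*    : 32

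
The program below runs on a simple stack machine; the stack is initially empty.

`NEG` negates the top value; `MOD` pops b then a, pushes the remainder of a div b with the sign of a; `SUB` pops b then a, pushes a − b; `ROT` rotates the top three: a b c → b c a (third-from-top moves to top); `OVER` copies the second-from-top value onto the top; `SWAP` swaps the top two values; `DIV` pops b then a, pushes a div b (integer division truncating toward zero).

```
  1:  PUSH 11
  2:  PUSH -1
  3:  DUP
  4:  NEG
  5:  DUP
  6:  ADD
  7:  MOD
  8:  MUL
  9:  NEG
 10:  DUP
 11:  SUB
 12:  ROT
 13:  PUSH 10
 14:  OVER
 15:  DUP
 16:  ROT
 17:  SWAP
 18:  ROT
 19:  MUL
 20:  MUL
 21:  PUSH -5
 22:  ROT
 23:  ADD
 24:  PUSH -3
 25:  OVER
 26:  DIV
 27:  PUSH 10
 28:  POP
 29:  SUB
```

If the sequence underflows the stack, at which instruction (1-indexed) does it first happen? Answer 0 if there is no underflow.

12

PUSH 11 → 11
PUSH -1 → 11 -1
DUP     → 11 -1 -1
NEG     → 11 -1 1
DUP     → 11 -1 1 1
ADD     → 11 -1 2
MOD     → 11 -1
MUL     → -11
NEG     → 11
DUP     → 11 11
SUB     → 0
ROT  — needs 3 operands, stack has 1 → underflow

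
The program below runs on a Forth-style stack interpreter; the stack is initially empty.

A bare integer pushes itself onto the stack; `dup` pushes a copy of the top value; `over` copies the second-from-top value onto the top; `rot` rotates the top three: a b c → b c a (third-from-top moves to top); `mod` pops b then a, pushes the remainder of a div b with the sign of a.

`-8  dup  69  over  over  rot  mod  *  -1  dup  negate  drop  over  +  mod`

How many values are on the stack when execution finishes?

3

-8     → [-8]
dup    → [-8, -8]
69     → [-8, -8, 69]
over   → [-8, -8, 69, -8]
over   → [-8, -8, 69, -8, 69]
rot    → [-8, -8, -8, 69, 69]
mod    → [-8, -8, -8, 0]
*      → [-8, -8, 0]
-1     → [-8, -8, 0, -1]
dup    → [-8, -8, 0, -1, -1]
negate → [-8, -8, 0, -1, 1]
drop   → [-8, -8, 0, -1]
over   → [-8, -8, 0, -1, 0]
+      → [-8, -8, 0, -1]
mod    → [-8, -8, 0]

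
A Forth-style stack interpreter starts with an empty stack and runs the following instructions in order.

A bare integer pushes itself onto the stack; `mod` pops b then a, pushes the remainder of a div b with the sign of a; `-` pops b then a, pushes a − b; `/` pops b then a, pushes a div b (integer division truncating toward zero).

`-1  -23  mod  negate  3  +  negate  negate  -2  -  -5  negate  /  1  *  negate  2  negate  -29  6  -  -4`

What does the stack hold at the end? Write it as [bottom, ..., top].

[-1, -2, -35, -4]

-1     : -1
-23    : -1 -23
mod    : -1
negate : 1
3      : 1 3
+      : 4
negate : -4
negate : 4
-2     : 4 -2
-      : 6
-5     : 6 -5
negate : 6 5
/      : 1
1      : 1 1
*      : 1
negate : -1
2      : -1 2
negate : -1 -2
-29    : -1 -2 -29
6      : -1 -2 -29 6
-      : -1 -2 -35
-4     : -1 -2 -35 -4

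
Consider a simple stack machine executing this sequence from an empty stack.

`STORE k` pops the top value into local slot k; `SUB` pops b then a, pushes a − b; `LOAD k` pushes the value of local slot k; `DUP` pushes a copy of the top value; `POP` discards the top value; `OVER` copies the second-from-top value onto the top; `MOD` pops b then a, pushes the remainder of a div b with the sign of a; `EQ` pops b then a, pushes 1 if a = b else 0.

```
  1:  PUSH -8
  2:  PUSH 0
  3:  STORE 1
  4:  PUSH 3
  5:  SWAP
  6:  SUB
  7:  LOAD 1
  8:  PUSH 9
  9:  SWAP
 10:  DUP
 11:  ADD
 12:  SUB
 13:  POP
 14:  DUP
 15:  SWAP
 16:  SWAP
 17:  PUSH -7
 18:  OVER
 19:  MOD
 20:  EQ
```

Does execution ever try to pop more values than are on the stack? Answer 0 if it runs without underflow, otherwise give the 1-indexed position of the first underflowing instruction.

PUSH -8 → -8
PUSH 0  → -8 0
STORE 1 → -8
PUSH 3  → -8 3
SWAP    → 3 -8
SUB     → 11
LOAD 1  → 11 0
PUSH 9  → 11 0 9
SWAP    → 11 9 0
DUP     → 11 9 0 0
ADD     → 11 9 0
SUB     → 11 9
POP     → 11
DUP     → 11 11
SWAP    → 11 11
SWAP    → 11 11
PUSH -7 → 11 11 -7
OVER    → 11 11 -7 11
MOD     → 11 11 -7
EQ      → 11 0

0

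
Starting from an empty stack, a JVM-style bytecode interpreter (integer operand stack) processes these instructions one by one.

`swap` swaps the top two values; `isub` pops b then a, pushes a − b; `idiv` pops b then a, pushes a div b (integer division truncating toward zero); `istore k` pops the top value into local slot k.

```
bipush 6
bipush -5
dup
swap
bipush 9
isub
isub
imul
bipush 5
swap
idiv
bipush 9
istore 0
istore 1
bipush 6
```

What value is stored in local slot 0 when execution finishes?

bipush 6  : [6]
bipush -5 : [6, -5]
dup       : [6, -5, -5]
swap      : [6, -5, -5]
bipush 9  : [6, -5, -5, 9]
isub      : [6, -5, -14]
isub      : [6, 9]
imul      : [54]
bipush 5  : [54, 5]
swap      : [5, 54]
idiv      : [0]
bipush 9  : [0, 9]
istore 0  : [0]
istore 1  : []
bipush 6  : [6]

9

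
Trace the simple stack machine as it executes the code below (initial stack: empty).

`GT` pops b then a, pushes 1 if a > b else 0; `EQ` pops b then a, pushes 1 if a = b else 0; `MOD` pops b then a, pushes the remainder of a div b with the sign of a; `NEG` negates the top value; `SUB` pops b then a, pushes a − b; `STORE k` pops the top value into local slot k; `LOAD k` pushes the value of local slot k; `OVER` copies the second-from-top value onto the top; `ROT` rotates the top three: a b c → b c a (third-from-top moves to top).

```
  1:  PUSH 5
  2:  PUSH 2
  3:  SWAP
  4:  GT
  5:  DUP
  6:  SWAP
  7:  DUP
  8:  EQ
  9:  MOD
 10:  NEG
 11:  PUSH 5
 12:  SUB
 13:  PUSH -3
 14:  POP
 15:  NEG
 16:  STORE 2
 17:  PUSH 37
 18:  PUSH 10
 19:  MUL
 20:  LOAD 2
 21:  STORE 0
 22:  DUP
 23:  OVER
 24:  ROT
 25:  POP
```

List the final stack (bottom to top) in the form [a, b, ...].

PUSH 5   [5]
PUSH 2   [5, 2]
SWAP     [2, 5]
GT       [0]
DUP      [0, 0]
SWAP     [0, 0]
DUP      [0, 0, 0]
EQ       [0, 1]
MOD      [0]
NEG      [0]
PUSH 5   [0, 5]
SUB      [-5]
PUSH -3  [-5, -3]
POP      [-5]
NEG      [5]
STORE 2  []
PUSH 37  [37]
PUSH 10  [37, 10]
MUL      [370]
LOAD 2   [370, 5]
STORE 0  [370]
DUP      [370, 370]
OVER     [370, 370, 370]
ROT      [370, 370, 370]
POP      [370, 370]

[370, 370]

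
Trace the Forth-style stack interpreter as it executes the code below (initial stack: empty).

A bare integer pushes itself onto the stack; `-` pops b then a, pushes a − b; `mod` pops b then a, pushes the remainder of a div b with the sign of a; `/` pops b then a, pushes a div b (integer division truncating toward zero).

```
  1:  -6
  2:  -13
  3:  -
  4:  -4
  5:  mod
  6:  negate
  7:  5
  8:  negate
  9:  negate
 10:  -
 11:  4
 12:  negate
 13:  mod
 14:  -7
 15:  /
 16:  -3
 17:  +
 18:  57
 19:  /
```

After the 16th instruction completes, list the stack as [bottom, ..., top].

[0, -3]

-6      -6
-13     -6 -13
-       7
-4      7 -4
mod     3
negate  -3
5       -3 5
negate  -3 -5
negate  -3 5
-       -8
4       -8 4
negate  -8 -4
mod     0
-7      0 -7
/       0
-3      0 -3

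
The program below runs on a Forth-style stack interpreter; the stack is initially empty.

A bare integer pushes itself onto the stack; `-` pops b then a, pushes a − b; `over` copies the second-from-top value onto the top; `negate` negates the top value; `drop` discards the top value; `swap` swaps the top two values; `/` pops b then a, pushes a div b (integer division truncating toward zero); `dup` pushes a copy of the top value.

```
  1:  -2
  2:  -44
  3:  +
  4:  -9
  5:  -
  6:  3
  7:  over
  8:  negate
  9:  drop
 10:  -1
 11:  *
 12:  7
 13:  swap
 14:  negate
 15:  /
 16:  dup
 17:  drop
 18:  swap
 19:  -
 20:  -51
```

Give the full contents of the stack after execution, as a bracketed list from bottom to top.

[39, -51]

-2     → -2
-44    → -2 -44
+      → -46
-9     → -46 -9
-      → -37
3      → -37 3
over   → -37 3 -37
negate → -37 3 37
drop   → -37 3
-1     → -37 3 -1
*      → -37 -3
7      → -37 -3 7
swap   → -37 7 -3
negate → -37 7 3
/      → -37 2
dup    → -37 2 2
drop   → -37 2
swap   → 2 -37
-      → 39
-51    → 39 -51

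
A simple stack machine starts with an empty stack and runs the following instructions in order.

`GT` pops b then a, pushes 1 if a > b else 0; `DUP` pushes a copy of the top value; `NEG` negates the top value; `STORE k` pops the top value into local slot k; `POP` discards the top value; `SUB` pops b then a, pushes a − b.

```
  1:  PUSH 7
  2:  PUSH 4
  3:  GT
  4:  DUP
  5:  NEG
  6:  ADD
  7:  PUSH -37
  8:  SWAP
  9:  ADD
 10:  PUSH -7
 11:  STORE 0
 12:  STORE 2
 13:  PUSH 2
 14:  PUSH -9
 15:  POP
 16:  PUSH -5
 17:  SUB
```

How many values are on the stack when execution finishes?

1

PUSH 7    [7]
PUSH 4    [7, 4]
GT        [1]
DUP       [1, 1]
NEG       [1, -1]
ADD       [0]
PUSH -37  [0, -37]
SWAP      [-37, 0]
ADD       [-37]
PUSH -7   [-37, -7]
STORE 0   [-37]
STORE 2   []
PUSH 2    [2]
PUSH -9   [2, -9]
POP       [2]
PUSH -5   [2, -5]
SUB       [7]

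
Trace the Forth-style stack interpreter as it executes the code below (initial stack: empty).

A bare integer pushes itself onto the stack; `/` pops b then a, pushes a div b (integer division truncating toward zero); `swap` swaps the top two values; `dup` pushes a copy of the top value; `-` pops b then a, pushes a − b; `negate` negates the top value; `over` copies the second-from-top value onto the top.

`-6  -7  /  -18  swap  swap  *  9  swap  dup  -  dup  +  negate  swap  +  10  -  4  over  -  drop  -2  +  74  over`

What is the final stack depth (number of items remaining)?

-6      [-6]
-7      [-6, -7]
/       [0]
-18     [0, -18]
swap    [-18, 0]
swap    [0, -18]
*       [0]
9       [0, 9]
swap    [9, 0]
dup     [9, 0, 0]
-       [9, 0]
dup     [9, 0, 0]
+       [9, 0]
negate  [9, 0]
swap    [0, 9]
+       [9]
10      [9, 10]
-       [-1]
4       [-1, 4]
over    [-1, 4, -1]
-       [-1, 5]
drop    [-1]
-2      [-1, -2]
+       [-3]
74      [-3, 74]
over    [-3, 74, -3]

3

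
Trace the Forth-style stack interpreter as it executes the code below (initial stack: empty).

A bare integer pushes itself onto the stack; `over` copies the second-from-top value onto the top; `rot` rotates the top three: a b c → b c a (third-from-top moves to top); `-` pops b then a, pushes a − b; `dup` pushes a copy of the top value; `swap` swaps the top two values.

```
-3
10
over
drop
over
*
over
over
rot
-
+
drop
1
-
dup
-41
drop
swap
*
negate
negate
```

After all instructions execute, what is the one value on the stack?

16

-3      [-3]
10      [-3, 10]
over    [-3, 10, -3]
drop    [-3, 10]
over    [-3, 10, -3]
*       [-3, -30]
over    [-3, -30, -3]
over    [-3, -30, -3, -30]
rot     [-3, -3, -30, -30]
-       [-3, -3, 0]
+       [-3, -3]
drop    [-3]
1       [-3, 1]
-       [-4]
dup     [-4, -4]
-41     [-4, -4, -41]
drop    [-4, -4]
swap    [-4, -4]
*       [16]
negate  [-16]
negate  [16]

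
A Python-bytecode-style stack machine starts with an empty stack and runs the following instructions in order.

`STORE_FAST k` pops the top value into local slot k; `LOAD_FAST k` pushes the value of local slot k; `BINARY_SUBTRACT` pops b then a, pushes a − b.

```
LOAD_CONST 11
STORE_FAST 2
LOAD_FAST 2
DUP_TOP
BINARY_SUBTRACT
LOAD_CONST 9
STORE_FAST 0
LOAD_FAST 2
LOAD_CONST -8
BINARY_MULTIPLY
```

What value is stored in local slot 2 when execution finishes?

LOAD_CONST 11   : [11]
STORE_FAST 2    : []
LOAD_FAST 2     : [11]
DUP_TOP         : [11, 11]
BINARY_SUBTRACT : [0]
LOAD_CONST 9    : [0, 9]
STORE_FAST 0    : [0]
LOAD_FAST 2     : [0, 11]
LOAD_CONST -8   : [0, 11, -8]
BINARY_MULTIPLY : [0, -88]

11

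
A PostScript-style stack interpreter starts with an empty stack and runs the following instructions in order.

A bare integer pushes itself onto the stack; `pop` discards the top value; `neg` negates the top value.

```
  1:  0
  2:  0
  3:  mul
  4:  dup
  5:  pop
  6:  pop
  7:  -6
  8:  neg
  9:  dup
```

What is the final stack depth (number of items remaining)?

0   → 0
0   → 0 0
mul → 0
dup → 0 0
pop → 0
pop → (empty)
-6  → -6
neg → 6
dup → 6 6

2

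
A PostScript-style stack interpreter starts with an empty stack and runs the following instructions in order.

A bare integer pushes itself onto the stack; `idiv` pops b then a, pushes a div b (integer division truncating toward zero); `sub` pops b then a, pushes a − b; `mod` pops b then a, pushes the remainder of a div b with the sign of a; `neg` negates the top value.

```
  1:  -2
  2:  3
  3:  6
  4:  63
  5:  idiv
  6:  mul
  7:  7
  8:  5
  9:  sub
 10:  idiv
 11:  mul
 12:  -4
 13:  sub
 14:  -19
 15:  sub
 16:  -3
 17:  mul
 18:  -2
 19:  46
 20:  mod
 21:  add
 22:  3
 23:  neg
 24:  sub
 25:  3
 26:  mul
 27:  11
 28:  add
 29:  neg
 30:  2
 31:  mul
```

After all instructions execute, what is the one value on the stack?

386

-2   → -2
3    → -2 3
6    → -2 3 6
63   → -2 3 6 63
idiv → -2 3 0
mul  → -2 0
7    → -2 0 7
5    → -2 0 7 5
sub  → -2 0 2
idiv → -2 0
mul  → 0
-4   → 0 -4
sub  → 4
-19  → 4 -19
sub  → 23
-3   → 23 -3
mul  → -69
-2   → -69 -2
46   → -69 -2 46
mod  → -69 -2
add  → -71
3    → -71 3
neg  → -71 -3
sub  → -68
3    → -68 3
mul  → -204
11   → -204 11
add  → -193
neg  → 193
2    → 193 2
mul  → 386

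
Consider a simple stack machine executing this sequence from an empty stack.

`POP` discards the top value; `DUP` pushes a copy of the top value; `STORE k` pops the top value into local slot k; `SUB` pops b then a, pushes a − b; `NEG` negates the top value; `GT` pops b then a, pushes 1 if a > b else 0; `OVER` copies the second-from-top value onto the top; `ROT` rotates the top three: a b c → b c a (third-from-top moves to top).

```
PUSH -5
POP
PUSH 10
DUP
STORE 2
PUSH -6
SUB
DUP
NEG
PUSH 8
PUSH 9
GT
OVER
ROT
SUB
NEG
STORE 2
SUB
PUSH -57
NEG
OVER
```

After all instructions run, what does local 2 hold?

0

PUSH -5  : -5
POP      : (empty)
PUSH 10  : 10
DUP      : 10 10
STORE 2  : 10
PUSH -6  : 10 -6
SUB      : 16
DUP      : 16 16
NEG      : 16 -16
PUSH 8   : 16 -16 8
PUSH 9   : 16 -16 8 9
GT       : 16 -16 0
OVER     : 16 -16 0 -16
ROT      : 16 0 -16 -16
SUB      : 16 0 0
NEG      : 16 0 0
STORE 2  : 16 0
SUB      : 16
PUSH -57 : 16 -57
NEG      : 16 57
OVER     : 16 57 16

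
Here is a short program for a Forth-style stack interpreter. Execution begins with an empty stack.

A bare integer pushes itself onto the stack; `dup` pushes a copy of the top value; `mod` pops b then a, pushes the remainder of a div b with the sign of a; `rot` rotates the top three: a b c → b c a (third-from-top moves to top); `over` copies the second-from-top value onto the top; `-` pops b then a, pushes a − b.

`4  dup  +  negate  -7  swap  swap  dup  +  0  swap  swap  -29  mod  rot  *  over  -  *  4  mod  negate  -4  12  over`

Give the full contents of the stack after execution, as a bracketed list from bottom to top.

[0, -4, 12, -4]

4      -> [4]
dup    -> [4, 4]
+      -> [8]
negate -> [-8]
-7     -> [-8, -7]
swap   -> [-7, -8]
swap   -> [-8, -7]
dup    -> [-8, -7, -7]
+      -> [-8, -14]
0      -> [-8, -14, 0]
swap   -> [-8, 0, -14]
swap   -> [-8, -14, 0]
-29    -> [-8, -14, 0, -29]
mod    -> [-8, -14, 0]
rot    -> [-14, 0, -8]
*      -> [-14, 0]
over   -> [-14, 0, -14]
-      -> [-14, 14]
*      -> [-196]
4      -> [-196, 4]
mod    -> [0]
negate -> [0]
-4     -> [0, -4]
12     -> [0, -4, 12]
over   -> [0, -4, 12, -4]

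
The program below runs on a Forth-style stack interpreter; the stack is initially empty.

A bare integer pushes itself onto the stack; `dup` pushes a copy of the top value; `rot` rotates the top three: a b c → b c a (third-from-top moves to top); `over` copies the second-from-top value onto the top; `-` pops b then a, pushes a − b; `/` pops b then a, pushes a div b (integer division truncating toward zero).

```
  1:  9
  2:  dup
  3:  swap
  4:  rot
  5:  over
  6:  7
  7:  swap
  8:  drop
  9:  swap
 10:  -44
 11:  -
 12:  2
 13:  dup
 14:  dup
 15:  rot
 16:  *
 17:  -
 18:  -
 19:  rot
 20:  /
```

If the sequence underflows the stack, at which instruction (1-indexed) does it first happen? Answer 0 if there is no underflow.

9    → [9]
dup  → [9, 9]
swap → [9, 9]
rot  — needs 3 operands, stack has 2 → underflow

4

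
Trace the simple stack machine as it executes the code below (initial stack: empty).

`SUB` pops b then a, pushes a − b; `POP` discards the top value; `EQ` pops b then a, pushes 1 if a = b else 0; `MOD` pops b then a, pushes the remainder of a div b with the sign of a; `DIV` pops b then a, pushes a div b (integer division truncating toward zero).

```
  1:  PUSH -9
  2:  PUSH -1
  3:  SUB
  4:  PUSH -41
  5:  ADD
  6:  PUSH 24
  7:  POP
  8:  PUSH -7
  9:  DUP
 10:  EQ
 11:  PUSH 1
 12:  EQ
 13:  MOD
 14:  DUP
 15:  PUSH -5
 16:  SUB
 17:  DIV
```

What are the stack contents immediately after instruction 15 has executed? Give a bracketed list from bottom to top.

PUSH -9  → -9
PUSH -1  → -9 -1
SUB      → -8
PUSH -41 → -8 -41
ADD      → -49
PUSH 24  → -49 24
POP      → -49
PUSH -7  → -49 -7
DUP      → -49 -7 -7
EQ       → -49 1
PUSH 1   → -49 1 1
EQ       → -49 1
MOD      → 0
DUP      → 0 0
PUSH -5  → 0 0 -5

[0, 0, -5]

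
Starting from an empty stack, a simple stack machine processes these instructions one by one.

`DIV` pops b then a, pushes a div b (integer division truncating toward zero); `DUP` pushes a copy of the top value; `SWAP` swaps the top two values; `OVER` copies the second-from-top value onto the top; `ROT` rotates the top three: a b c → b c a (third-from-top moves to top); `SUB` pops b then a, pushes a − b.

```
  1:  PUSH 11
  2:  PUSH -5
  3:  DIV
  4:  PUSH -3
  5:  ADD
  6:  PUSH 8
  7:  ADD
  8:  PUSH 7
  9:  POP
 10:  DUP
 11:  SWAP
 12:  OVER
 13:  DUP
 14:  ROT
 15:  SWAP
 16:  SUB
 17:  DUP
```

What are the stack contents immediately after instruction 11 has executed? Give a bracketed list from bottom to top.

[3, 3]

PUSH 11  [11]
PUSH -5  [11, -5]
DIV      [-2]
PUSH -3  [-2, -3]
ADD      [-5]
PUSH 8   [-5, 8]
ADD      [3]
PUSH 7   [3, 7]
POP      [3]
DUP      [3, 3]
SWAP     [3, 3]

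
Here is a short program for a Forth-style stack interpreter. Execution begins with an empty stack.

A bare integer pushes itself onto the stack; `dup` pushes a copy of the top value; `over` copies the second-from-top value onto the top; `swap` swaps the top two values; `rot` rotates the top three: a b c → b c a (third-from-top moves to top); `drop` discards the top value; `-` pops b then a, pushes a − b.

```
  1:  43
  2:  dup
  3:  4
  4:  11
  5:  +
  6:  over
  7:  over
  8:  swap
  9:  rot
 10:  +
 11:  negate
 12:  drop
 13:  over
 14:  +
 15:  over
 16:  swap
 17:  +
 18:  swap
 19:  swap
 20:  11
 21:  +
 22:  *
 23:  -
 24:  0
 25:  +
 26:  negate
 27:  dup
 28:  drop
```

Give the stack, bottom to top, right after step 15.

[43, 43, 58, 43]

43     → 43
dup    → 43 43
4      → 43 43 4
11     → 43 43 4 11
+      → 43 43 15
over   → 43 43 15 43
over   → 43 43 15 43 15
swap   → 43 43 15 15 43
rot    → 43 43 15 43 15
+      → 43 43 15 58
negate → 43 43 15 -58
drop   → 43 43 15
over   → 43 43 15 43
+      → 43 43 58
over   → 43 43 58 43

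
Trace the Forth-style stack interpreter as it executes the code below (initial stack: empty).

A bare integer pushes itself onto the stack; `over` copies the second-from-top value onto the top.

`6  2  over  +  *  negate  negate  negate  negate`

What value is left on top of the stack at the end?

6      : [6]
2      : [6, 2]
over   : [6, 2, 6]
+      : [6, 8]
*      : [48]
negate : [-48]
negate : [48]
negate : [-48]
negate : [48]

48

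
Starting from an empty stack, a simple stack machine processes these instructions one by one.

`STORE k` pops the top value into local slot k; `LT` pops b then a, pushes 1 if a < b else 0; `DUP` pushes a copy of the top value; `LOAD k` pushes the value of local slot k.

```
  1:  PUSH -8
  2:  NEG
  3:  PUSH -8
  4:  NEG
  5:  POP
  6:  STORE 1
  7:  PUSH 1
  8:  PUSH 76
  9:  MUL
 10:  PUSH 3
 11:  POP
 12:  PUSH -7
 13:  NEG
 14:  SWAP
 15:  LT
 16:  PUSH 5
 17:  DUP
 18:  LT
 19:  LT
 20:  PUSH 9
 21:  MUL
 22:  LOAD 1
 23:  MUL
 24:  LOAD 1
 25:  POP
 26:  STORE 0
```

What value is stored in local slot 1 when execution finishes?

8

PUSH -8 : -8
NEG     : 8
PUSH -8 : 8 -8
NEG     : 8 8
POP     : 8
STORE 1 : (empty)
PUSH 1  : 1
PUSH 76 : 1 76
MUL     : 76
PUSH 3  : 76 3
POP     : 76
PUSH -7 : 76 -7
NEG     : 76 7
SWAP    : 7 76
LT      : 1
PUSH 5  : 1 5
DUP     : 1 5 5
LT      : 1 0
LT      : 0
PUSH 9  : 0 9
MUL     : 0
LOAD 1  : 0 8
MUL     : 0
LOAD 1  : 0 8
POP     : 0
STORE 0 : (empty)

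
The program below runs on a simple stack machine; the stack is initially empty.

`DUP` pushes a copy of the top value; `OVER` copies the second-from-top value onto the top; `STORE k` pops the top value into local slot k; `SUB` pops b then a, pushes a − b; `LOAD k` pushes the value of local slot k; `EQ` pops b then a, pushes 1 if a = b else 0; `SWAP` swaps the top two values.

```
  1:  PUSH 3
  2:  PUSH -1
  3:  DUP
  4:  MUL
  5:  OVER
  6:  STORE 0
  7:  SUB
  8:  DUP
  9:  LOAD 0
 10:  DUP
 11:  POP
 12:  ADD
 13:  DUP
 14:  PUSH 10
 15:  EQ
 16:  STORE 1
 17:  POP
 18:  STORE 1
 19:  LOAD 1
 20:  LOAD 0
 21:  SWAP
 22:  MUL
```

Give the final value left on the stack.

PUSH 3   3
PUSH -1  3 -1
DUP      3 -1 -1
MUL      3 1
OVER     3 1 3
STORE 0  3 1
SUB      2
DUP      2 2
LOAD 0   2 2 3
DUP      2 2 3 3
POP      2 2 3
ADD      2 5
DUP      2 5 5
PUSH 10  2 5 5 10
EQ       2 5 0
STORE 1  2 5
POP      2
STORE 1  (empty)
LOAD 1   2
LOAD 0   2 3
SWAP     3 2
MUL      6

6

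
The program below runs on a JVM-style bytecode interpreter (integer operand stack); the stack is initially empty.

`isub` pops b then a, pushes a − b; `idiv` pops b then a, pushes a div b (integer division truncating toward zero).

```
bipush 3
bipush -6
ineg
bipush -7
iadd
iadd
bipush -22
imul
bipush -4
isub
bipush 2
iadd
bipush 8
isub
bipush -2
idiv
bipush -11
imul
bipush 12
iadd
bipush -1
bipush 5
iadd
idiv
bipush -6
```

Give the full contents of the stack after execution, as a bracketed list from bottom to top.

[-60, -6]

bipush 3    [3]
bipush -6   [3, -6]
ineg        [3, 6]
bipush -7   [3, 6, -7]
iadd        [3, -1]
iadd        [2]
bipush -22  [2, -22]
imul        [-44]
bipush -4   [-44, -4]
isub        [-40]
bipush 2    [-40, 2]
iadd        [-38]
bipush 8    [-38, 8]
isub        [-46]
bipush -2   [-46, -2]
idiv        [23]
bipush -11  [23, -11]
imul        [-253]
bipush 12   [-253, 12]
iadd        [-241]
bipush -1   [-241, -1]
bipush 5    [-241, -1, 5]
iadd        [-241, 4]
idiv        [-60]
bipush -6   [-60, -6]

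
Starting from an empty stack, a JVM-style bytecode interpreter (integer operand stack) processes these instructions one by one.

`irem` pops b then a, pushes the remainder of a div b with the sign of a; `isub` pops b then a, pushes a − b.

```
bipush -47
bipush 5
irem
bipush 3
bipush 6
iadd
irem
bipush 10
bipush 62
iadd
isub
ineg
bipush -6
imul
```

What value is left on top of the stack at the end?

bipush -47  [-47]
bipush 5    [-47, 5]
irem        [-2]
bipush 3    [-2, 3]
bipush 6    [-2, 3, 6]
iadd        [-2, 9]
irem        [-2]
bipush 10   [-2, 10]
bipush 62   [-2, 10, 62]
iadd        [-2, 72]
isub        [-74]
ineg        [74]
bipush -6   [74, -6]
imul        [-444]

-444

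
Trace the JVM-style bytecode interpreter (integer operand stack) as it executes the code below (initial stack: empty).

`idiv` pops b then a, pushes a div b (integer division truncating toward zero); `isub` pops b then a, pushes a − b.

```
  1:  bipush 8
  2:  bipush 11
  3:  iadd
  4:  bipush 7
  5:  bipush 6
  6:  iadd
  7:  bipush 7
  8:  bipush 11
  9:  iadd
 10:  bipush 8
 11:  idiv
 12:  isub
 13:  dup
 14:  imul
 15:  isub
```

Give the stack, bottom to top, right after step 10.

[19, 13, 18, 8]

bipush 8  → [8]
bipush 11 → [8, 11]
iadd      → [19]
bipush 7  → [19, 7]
bipush 6  → [19, 7, 6]
iadd      → [19, 13]
bipush 7  → [19, 13, 7]
bipush 11 → [19, 13, 7, 11]
iadd      → [19, 13, 18]
bipush 8  → [19, 13, 18, 8]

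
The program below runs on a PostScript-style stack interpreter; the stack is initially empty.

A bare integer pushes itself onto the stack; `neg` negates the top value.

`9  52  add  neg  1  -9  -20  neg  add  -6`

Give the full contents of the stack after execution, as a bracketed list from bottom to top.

[-61, 1, 11, -6]

9    9
52   9 52
add  61
neg  -61
1    -61 1
-9   -61 1 -9
-20  -61 1 -9 -20
neg  -61 1 -9 20
add  -61 1 11
-6   -61 1 11 -6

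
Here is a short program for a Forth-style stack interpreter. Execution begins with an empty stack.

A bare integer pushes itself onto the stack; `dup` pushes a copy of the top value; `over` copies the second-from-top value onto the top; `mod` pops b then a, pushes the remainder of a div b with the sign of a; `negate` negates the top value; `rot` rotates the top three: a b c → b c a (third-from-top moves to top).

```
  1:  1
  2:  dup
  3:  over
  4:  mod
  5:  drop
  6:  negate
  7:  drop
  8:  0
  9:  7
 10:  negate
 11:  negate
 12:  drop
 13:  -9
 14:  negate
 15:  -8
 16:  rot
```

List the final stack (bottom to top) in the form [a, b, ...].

1      -> [1]
dup    -> [1, 1]
over   -> [1, 1, 1]
mod    -> [1, 0]
drop   -> [1]
negate -> [-1]
drop   -> []
0      -> [0]
7      -> [0, 7]
negate -> [0, -7]
negate -> [0, 7]
drop   -> [0]
-9     -> [0, -9]
negate -> [0, 9]
-8     -> [0, 9, -8]
rot    -> [9, -8, 0]

[9, -8, 0]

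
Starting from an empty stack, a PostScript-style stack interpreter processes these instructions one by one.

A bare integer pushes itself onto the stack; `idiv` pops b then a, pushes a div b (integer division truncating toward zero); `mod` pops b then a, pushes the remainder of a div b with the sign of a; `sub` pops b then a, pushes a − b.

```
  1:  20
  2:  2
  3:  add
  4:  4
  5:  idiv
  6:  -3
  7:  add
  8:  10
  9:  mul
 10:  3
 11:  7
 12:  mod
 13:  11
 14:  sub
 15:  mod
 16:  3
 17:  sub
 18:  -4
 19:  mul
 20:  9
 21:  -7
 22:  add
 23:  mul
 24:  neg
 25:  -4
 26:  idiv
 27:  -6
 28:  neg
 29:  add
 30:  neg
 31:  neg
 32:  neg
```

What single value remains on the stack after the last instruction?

20    [20]
2     [20, 2]
add   [22]
4     [22, 4]
idiv  [5]
-3    [5, -3]
add   [2]
10    [2, 10]
mul   [20]
3     [20, 3]
7     [20, 3, 7]
mod   [20, 3]
11    [20, 3, 11]
sub   [20, -8]
mod   [4]
3     [4, 3]
sub   [1]
-4    [1, -4]
mul   [-4]
9     [-4, 9]
-7    [-4, 9, -7]
add   [-4, 2]
mul   [-8]
neg   [8]
-4    [8, -4]
idiv  [-2]
-6    [-2, -6]
neg   [-2, 6]
add   [4]
neg   [-4]
neg   [4]
neg   [-4]

-4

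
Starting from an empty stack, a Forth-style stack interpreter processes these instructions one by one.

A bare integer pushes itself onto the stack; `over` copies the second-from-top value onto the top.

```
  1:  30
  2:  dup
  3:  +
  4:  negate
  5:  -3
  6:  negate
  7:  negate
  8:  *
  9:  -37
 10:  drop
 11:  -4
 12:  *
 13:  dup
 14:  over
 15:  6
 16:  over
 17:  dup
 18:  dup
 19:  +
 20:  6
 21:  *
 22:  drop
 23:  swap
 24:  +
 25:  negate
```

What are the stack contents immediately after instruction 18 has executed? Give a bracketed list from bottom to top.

30     : 30
dup    : 30 30
+      : 60
negate : -60
-3     : -60 -3
negate : -60 3
negate : -60 -3
*      : 180
-37    : 180 -37
drop   : 180
-4     : 180 -4
*      : -720
dup    : -720 -720
over   : -720 -720 -720
6      : -720 -720 -720 6
over   : -720 -720 -720 6 -720
dup    : -720 -720 -720 6 -720 -720
dup    : -720 -720 -720 6 -720 -720 -720

[-720, -720, -720, 6, -720, -720, -720]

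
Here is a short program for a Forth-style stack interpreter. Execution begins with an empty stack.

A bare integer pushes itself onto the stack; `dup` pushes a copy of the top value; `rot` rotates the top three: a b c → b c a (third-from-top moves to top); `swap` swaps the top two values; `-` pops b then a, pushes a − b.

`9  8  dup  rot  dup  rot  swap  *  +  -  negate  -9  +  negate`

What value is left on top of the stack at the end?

9      : [9]
8      : [9, 8]
dup    : [9, 8, 8]
rot    : [8, 8, 9]
dup    : [8, 8, 9, 9]
rot    : [8, 9, 9, 8]
swap   : [8, 9, 8, 9]
*      : [8, 9, 72]
+      : [8, 81]
-      : [-73]
negate : [73]
-9     : [73, -9]
+      : [64]
negate : [-64]

-64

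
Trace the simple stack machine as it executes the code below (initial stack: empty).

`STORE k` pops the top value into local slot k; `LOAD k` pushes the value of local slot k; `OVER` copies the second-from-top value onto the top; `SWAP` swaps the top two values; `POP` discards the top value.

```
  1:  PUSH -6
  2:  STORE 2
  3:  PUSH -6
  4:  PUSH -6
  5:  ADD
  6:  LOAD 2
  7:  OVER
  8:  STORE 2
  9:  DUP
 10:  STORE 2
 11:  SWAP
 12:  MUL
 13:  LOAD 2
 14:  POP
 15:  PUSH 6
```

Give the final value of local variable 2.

PUSH -6 : -6
STORE 2 : (empty)
PUSH -6 : -6
PUSH -6 : -6 -6
ADD     : -12
LOAD 2  : -12 -6
OVER    : -12 -6 -12
STORE 2 : -12 -6
DUP     : -12 -6 -6
STORE 2 : -12 -6
SWAP    : -6 -12
MUL     : 72
LOAD 2  : 72 -6
POP     : 72
PUSH 6  : 72 6

-6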